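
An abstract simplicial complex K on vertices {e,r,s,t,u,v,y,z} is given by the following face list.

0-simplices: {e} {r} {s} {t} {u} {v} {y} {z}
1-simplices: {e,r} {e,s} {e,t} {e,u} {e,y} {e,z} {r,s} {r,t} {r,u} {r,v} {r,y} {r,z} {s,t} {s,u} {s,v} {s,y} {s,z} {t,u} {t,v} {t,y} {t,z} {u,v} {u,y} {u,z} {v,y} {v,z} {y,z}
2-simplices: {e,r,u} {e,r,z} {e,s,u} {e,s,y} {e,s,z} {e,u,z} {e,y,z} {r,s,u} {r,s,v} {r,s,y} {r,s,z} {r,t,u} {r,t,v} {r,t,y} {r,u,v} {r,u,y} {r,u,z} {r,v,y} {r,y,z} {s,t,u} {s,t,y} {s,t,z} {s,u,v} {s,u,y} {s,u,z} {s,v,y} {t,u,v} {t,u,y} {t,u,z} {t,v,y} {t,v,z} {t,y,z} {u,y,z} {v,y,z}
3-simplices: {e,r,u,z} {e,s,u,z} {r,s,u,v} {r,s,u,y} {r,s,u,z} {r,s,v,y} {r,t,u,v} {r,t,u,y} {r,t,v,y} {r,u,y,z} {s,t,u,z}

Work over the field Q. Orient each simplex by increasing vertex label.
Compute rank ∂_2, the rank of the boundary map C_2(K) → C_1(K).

n_0=8 n_1=27 n_2=34 n_3=11  [Q]
∂1: piv[er,es,et,eu,ey,ez,rv] rk=7  ker:rs,rt,ru,ry,rz,st,su,sv,sy,sz,tu,tv,ty,tz,uv,uy,uz,vy,vz,yz
∂2: piv[eru,erz,esu,esy,esz,euz,eyz,rsu,rsv,rsy,rtu,rtv,rty,ruv,ruy,rvy,stu,stz,tvz] rk=19  ker:rsz,ruz,ryz,sty,suv,suy,suz,svy,tuv,tuy,tuz,tvy,tyz,uyz,vyz
∂3: piv[eruz,esuz,rsuv,rsuy,rsuz,rsvy,rtuv,rtuy,rtvy,ruyz,stuz] rk=11
rk∂_2=19

rank∂_2=19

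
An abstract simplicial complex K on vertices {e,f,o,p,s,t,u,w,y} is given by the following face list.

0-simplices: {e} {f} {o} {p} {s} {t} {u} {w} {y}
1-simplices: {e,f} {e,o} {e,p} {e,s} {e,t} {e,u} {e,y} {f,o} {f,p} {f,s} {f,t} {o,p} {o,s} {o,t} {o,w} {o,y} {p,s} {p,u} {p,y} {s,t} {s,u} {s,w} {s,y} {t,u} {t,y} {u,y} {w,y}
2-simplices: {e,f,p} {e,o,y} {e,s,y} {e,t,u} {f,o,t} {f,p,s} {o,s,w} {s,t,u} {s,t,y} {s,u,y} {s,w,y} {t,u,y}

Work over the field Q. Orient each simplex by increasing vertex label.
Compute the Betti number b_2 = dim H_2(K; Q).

b_2=1

n_0=9 n_1=27 n_2=12  [Q]
∂1: piv[ef,eo,ep,es,et,eu,ey,ow] rk=8  ker:fo,fp,fs,ft,op,os,ot,oy,ps,pu,py,st,su,sw,sy,tu,ty,uy,wy
∂2: piv[efp,eoy,esy,etu,fot,fps,osw,stu,sty,suy,swy] rk=11  ker:tuy
b_2=(12−11)−0=1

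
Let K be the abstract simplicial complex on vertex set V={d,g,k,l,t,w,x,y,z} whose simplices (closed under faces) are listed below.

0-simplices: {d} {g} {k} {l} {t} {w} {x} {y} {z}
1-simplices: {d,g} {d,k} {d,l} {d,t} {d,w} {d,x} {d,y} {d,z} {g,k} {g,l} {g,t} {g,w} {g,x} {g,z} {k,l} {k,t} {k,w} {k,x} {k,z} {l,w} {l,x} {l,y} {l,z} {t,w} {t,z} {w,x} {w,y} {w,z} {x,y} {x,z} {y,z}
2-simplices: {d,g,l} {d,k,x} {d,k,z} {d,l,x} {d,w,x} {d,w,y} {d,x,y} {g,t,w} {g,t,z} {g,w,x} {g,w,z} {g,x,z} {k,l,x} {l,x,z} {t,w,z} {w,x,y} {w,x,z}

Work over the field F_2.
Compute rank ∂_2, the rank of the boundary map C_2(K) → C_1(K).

rank∂_2=14

n_0=9 n_1=31 n_2=17  [Z2]
∂1: piv[dg,dk,dl,dt,dw,dx,dy,dz] rk=8  ker:gk,gl,gt,gw,gx,gz,kl,kt,kw,kx,kz,lw,lx,ly,lz,tw,tz,wx,wy,wz,xy,xz,yz
∂2: piv[dgl,dkx,dkz,dlx,dwx,dwy,dxy,gtw,gtz,gwx,gwz,gxz,klx,lxz] rk=14  ker:twz,wxy,wxz
rk∂_2=14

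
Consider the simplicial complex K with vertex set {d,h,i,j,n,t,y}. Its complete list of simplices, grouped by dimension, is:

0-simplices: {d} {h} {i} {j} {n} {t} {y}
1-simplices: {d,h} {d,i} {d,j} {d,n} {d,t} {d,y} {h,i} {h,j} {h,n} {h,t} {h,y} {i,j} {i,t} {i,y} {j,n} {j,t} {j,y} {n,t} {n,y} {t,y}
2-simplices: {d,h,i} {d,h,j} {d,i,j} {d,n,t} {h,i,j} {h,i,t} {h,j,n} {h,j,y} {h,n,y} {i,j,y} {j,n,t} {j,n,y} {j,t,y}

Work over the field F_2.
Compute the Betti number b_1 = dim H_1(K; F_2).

n_0=7 n_1=20 n_2=13  [Z2]
∂1: piv[dh,di,dj,dn,dt,dy] rk=6  ker:hi,hj,hn,ht,hy,ij,it,iy,jn,jt,jy,nt,ny,ty
∂2: piv[dhi,dhj,dij,dnt,hit,hjn,hjy,hny,ijy,jnt,jty] rk=11  ker:hij,jny
b_1=(20−6)−11=3

b_1=3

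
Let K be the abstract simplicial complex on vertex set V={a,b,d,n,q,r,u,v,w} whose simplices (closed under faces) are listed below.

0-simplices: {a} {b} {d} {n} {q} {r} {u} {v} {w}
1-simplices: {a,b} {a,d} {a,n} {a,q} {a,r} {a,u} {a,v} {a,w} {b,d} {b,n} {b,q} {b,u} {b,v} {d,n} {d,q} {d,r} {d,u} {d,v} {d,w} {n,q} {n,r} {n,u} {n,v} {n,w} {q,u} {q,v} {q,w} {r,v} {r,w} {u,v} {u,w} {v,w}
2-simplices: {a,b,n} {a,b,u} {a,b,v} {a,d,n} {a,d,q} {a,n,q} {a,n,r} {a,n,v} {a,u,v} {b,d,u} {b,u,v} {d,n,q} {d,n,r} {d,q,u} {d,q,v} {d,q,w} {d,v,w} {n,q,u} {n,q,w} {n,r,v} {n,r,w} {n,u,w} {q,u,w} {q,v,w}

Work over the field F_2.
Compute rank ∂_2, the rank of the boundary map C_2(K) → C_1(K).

n_0=9 n_1=32 n_2=24  [Z2]
∂1: piv[ab,ad,an,aq,ar,au,av,aw] rk=8  ker:bd,bn,bq,bu,bv,dn,dq,dr,du,dv,dw,nq,nr,nu,nv,nw,qu,qv,qw,rv,rw,uv,uw,vw
∂2: piv[abn,abu,abv,adn,adq,anq,anr,anv,auv,bdu,dnr,dqu,dqv,dqw,dvw,nqu,nqw,nrv,nrw,nuw] rk=20  ker:buv,dnq,quw,qvw
rk∂_2=20

rank∂_2=20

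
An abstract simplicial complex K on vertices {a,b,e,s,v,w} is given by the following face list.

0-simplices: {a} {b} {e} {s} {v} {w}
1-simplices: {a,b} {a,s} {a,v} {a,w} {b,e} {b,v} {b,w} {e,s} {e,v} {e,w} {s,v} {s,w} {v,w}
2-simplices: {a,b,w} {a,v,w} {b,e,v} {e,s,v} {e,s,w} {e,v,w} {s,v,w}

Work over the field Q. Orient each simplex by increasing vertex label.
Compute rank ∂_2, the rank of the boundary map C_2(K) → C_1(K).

rank∂_2=6

n_0=6 n_1=13 n_2=7  [Q]
∂1: piv[ab,as,av,aw,be] rk=5  ker:bv,bw,es,ev,ew,sv,sw,vw
∂2: piv[abw,avw,bev,esv,esw,evw] rk=6  ker:svw
rk∂_2=6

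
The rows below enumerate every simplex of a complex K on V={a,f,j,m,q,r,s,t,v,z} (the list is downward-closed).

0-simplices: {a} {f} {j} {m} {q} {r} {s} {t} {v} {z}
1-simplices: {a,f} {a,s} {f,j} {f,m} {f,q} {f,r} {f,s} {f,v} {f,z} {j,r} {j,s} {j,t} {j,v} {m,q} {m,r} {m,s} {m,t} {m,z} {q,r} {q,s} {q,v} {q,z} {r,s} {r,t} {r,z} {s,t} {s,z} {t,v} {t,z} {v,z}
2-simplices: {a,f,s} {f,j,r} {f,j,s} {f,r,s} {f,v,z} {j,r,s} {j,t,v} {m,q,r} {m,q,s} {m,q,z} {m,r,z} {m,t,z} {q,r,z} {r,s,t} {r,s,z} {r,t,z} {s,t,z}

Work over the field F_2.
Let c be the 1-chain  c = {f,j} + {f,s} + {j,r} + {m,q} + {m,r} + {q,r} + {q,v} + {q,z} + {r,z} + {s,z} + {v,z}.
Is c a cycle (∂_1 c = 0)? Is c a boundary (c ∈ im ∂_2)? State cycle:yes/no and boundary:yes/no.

cycle:yes boundary:no

n_0=10 n_1=30 n_2=17  [Z2]
∂1: piv[af,as,fj,fm,fq,fr,fv,fz,jt] rk=9  ker:fs,jr,js,jv,mq,mr,ms,mt,mz,qr,qs,qv,qz,rs,rt,rz,st,sz,tv,tz,vz
∂2: piv[afs,fjr,fjs,frs,fvz,jtv,mqr,mqs,mqz,mrz,mtz,rst,rsz,rtz] rk=14  ker:jrs,qrz,stz
∂1c = 0
c vs im∂2: residual ≠ 0 ⇒ not boundary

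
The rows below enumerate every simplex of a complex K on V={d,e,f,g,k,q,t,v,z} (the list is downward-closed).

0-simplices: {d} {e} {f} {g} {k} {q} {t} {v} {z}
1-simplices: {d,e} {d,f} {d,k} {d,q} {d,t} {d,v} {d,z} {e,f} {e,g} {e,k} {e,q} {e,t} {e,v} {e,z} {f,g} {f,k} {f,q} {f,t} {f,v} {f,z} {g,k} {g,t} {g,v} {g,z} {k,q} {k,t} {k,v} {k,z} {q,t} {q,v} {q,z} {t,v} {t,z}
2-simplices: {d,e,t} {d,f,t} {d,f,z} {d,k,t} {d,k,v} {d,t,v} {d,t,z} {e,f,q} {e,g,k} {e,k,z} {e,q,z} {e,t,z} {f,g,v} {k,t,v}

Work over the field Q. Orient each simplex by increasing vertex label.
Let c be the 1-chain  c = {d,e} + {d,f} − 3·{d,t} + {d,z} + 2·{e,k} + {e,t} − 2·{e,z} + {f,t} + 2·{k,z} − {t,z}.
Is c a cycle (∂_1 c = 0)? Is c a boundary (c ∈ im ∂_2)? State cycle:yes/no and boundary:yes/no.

cycle:yes boundary:yes

n_0=9 n_1=33 n_2=14  [Q]
∂1: piv[de,df,dk,dq,dt,dv,dz,eg] rk=8  ker:ef,ek,eq,et,ev,ez,fg,fk,fq,ft,fv,fz,gk,gt,gv,gz,kq,kt,kv,kz,qt,qv,qz,tv,tz
∂2: piv[det,dft,dfz,dkt,dkv,dtv,dtz,efq,egk,ekz,eqz,etz,fgv] rk=13  ker:ktv
∂1c = 0
c vs im∂2: reduces to 0 ⇒ boundary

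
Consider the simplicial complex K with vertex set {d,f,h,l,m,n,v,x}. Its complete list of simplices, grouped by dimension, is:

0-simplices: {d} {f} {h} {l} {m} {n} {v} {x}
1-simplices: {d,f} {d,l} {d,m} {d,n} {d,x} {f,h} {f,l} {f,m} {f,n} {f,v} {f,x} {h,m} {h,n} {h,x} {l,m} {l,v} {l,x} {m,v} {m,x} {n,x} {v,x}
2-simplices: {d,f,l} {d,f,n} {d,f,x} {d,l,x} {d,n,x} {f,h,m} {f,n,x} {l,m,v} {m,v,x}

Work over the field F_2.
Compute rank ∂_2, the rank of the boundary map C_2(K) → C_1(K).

rank∂_2=8

n_0=8 n_1=21 n_2=9  [Z2]
∂1: piv[df,dl,dm,dn,dx,fh,fv] rk=7  ker:fl,fm,fn,fx,hm,hn,hx,lm,lv,lx,mv,mx,nx,vx
∂2: piv[dfl,dfn,dfx,dlx,dnx,fhm,lmv,mvx] rk=8  ker:fnx
rk∂_2=8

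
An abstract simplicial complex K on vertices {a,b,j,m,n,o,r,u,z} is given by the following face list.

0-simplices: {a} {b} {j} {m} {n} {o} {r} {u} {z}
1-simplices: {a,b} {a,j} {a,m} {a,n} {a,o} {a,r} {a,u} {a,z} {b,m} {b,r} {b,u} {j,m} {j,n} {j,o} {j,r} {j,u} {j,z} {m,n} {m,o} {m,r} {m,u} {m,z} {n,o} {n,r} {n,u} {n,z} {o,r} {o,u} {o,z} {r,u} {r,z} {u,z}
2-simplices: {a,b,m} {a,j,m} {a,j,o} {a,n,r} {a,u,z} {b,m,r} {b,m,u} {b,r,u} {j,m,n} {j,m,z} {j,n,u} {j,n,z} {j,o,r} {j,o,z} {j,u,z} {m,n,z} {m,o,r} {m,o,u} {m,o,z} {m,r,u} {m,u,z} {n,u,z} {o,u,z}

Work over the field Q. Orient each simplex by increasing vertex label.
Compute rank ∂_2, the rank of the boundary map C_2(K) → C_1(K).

rank∂_2=19

n_0=9 n_1=32 n_2=23  [Q]
∂1: piv[ab,aj,am,an,ao,ar,au,az] rk=8  ker:bm,br,bu,jm,jn,jo,jr,ju,jz,mn,mo,mr,mu,mz,no,nr,nu,nz,or,ou,oz,ru,rz,uz
∂2: piv[abm,ajm,ajo,anr,auz,bmr,bmu,bru,jmn,jmz,jnu,jnz,jor,joz,juz,mor,mou,moz,muz] rk=19  ker:mnz,mru,nuz,ouz
rk∂_2=19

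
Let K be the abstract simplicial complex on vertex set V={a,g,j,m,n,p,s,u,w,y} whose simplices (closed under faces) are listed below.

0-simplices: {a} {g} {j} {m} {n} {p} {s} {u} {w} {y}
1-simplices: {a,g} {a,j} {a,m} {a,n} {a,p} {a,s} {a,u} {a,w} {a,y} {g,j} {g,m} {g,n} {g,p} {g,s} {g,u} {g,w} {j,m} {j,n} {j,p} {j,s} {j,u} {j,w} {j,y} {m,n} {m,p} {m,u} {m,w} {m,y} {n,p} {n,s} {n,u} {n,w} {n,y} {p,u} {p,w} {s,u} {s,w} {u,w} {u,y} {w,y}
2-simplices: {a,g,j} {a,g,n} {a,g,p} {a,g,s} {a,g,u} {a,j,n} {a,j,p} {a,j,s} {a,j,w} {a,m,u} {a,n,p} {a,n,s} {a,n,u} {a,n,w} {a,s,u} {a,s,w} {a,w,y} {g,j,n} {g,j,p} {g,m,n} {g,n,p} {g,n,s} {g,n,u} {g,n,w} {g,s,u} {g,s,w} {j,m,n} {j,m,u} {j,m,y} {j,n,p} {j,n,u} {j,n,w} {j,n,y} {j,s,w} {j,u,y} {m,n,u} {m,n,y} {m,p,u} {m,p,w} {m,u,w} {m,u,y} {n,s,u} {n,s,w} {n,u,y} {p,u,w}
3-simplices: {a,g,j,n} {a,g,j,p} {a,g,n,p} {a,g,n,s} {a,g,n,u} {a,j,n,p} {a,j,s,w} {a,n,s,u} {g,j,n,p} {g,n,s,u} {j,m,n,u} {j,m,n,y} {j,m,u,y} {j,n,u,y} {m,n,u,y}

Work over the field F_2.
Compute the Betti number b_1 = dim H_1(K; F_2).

b_1=3

n_0=10 n_1=40 n_2=45 n_3=15  [Z2]
∂1: piv[ag,aj,am,an,ap,as,au,aw,ay] rk=9  ker:gj,gm,gn,gp,gs,gu,gw,jm,jn,jp,js,ju,jw,jy,mn,mp,mu,mw,my,np,ns,nu,nw,ny,pu,pw,su,sw,uw,uy,wy
∂2: piv[agj,agn,agp,ags,agu,ajn,ajp,ajs,ajw,amu,anp,ans,anu,anw,asu,asw,awy,gmn,gnw,jmn,jmu,jmy,jnu,jny,juy,mpu,mpw,muw] rk=28  ker:gjn,gjp,gnp,gns,gnu,gsu,gsw,jnp,jnw,jsw,mnu,mny,muy,nsu,nsw,nuy,puw
∂3: piv[agjn,agjp,agnp,agns,agnu,ajnp,ajsw,ansu,gnsu,jmnu,jmny,jmuy,jnuy] rk=13  ker:gjnp,mnuy
b_1=(40−9)−28=3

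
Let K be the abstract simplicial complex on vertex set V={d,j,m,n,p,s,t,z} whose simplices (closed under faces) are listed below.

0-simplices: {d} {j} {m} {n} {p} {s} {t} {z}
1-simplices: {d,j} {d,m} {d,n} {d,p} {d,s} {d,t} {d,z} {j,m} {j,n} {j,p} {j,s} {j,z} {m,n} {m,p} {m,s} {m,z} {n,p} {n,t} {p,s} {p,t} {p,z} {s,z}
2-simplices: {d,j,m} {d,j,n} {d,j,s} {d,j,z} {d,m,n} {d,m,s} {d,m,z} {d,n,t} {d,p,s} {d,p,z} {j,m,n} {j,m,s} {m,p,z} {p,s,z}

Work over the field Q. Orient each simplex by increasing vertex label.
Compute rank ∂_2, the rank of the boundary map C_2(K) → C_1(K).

n_0=8 n_1=22 n_2=14  [Q]
∂1: piv[dj,dm,dn,dp,ds,dt,dz] rk=7  ker:jm,jn,jp,js,jz,mn,mp,ms,mz,np,nt,ps,pt,pz,sz
∂2: piv[djm,djn,djs,djz,dmn,dms,dmz,dnt,dps,dpz,mpz,psz] rk=12  ker:jmn,jms
rk∂_2=12

rank∂_2=12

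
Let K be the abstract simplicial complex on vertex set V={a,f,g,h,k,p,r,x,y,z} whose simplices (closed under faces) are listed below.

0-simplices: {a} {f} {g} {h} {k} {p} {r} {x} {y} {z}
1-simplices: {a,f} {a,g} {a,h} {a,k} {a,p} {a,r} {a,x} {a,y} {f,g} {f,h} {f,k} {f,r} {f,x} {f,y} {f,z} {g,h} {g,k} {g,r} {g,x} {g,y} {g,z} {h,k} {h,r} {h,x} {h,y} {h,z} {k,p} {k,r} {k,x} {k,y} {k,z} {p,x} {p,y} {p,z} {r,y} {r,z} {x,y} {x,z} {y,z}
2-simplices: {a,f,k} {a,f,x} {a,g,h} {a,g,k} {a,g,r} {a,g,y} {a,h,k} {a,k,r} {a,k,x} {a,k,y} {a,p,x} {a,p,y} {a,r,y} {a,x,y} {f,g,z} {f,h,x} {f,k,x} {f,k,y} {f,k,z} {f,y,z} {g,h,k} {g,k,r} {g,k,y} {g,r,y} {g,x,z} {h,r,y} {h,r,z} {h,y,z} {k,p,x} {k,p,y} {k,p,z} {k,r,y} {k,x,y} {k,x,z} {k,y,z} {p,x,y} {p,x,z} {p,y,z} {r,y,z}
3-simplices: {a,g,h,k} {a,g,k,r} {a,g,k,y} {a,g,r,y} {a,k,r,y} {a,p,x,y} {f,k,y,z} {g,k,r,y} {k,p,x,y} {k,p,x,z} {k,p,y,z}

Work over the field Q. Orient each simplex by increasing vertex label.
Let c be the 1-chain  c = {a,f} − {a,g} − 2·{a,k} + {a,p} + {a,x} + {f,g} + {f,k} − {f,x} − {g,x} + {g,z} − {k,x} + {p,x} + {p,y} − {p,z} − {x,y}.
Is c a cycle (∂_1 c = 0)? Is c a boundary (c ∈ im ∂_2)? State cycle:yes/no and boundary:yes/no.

n_0=10 n_1=39 n_2=39 n_3=11  [Q]
∂1: piv[af,ag,ah,ak,ap,ar,ax,ay,fz] rk=9  ker:fg,fh,fk,fr,fx,fy,gh,gk,gr,gx,gy,gz,hk,hr,hx,hy,hz,kp,kr,kx,ky,kz,px,py,pz,ry,rz,xy,xz,yz
∂2: piv[afk,afx,agh,agk,agr,agy,ahk,akr,akx,aky,apx,apy,ary,axy,fgz,fhx,fky,fkz,fyz,gxz,hry,hrz,hyz,kpx,kpz,kxz] rk=26  ker:fkx,ghk,gkr,gky,gry,kpy,kry,kxy,kyz,pxy,pxz,pyz,ryz
∂3: piv[aghk,agkr,agky,agry,akry,apxy,fkyz,kpxy,kpxz,kpyz] rk=10  ker:gkry
∂1c = 0
c vs im∂2: residual ≠ 0 ⇒ not boundary

cycle:yes boundary:no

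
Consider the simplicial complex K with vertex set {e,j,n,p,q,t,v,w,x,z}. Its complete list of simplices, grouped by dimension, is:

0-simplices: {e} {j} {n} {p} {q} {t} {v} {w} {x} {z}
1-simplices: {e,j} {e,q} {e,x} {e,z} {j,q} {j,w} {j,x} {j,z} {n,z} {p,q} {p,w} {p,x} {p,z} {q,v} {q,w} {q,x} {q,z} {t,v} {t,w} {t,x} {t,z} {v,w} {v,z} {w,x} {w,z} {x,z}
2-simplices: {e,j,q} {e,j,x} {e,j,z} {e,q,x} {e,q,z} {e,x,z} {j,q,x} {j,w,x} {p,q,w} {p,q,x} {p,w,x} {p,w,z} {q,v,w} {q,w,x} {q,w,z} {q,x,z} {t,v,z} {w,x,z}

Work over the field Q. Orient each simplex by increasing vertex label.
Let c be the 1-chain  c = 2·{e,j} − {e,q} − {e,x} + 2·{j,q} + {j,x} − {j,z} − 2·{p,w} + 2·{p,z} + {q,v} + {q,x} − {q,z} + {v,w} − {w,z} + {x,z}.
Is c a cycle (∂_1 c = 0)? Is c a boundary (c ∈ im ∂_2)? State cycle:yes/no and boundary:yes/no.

cycle:yes boundary:yes

n_0=10 n_1=26 n_2=18  [Q]
∂1: piv[ej,eq,ex,ez,jw,nz,pq,qv,tv] rk=9  ker:jq,jx,jz,pw,px,pz,qw,qx,qz,tw,tx,tz,vw,vz,wx,wz,xz
∂2: piv[ejq,ejx,ejz,eqx,eqz,exz,jwx,pqw,pqx,pwx,pwz,qvw,qwz,tvz] rk=14  ker:jqx,qwx,qxz,wxz
∂1c = 0
c vs im∂2: reduces to 0 ⇒ boundary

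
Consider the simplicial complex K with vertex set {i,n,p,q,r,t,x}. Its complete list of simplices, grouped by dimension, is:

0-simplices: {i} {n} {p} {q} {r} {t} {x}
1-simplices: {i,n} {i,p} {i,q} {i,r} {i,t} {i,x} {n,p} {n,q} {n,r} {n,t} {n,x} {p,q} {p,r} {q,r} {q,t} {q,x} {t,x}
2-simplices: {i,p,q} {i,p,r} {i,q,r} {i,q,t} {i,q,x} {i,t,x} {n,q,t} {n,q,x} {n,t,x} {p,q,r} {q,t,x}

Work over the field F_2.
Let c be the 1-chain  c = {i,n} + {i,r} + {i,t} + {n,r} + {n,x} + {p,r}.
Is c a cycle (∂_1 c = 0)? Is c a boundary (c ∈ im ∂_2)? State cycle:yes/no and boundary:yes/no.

n_0=7 n_1=17 n_2=11  [Z2]
∂1: piv[in,ip,iq,ir,it,ix] rk=6  ker:np,nq,nr,nt,nx,pq,pr,qr,qt,qx,tx
∂2: piv[ipq,ipr,iqr,iqt,iqx,itx,nqt,nqx] rk=8  ker:ntx,pqr,qtx
∂1c = {i} + {n} + {p} + {r} + {t} + {x}

cycle:no boundary:no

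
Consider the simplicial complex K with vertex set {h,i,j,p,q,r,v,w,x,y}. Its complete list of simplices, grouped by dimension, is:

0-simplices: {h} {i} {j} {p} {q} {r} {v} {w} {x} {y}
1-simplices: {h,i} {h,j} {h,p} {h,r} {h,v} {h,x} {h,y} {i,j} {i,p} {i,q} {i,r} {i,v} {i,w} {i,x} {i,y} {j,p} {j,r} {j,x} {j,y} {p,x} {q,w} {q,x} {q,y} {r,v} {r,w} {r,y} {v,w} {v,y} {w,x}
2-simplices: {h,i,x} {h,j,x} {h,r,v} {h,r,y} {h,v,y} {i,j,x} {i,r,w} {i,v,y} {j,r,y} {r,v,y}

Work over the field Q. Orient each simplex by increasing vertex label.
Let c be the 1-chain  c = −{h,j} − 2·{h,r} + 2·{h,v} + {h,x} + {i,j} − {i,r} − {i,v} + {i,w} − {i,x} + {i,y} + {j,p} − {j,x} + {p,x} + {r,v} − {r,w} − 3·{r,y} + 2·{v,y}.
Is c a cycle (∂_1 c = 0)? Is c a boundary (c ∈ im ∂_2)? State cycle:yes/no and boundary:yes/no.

cycle:yes boundary:no

n_0=10 n_1=29 n_2=10  [Q]
∂1: piv[hi,hj,hp,hr,hv,hx,hy,iq,iw] rk=9  ker:ij,ip,ir,iv,ix,iy,jp,jr,jx,jy,px,qw,qx,qy,rv,rw,ry,vw,vy,wx
∂2: piv[hix,hjx,hrv,hry,hvy,ijx,irw,ivy,jry] rk=9  ker:rvy
∂1c = 0
c vs im∂2: residual ≠ 0 ⇒ not boundary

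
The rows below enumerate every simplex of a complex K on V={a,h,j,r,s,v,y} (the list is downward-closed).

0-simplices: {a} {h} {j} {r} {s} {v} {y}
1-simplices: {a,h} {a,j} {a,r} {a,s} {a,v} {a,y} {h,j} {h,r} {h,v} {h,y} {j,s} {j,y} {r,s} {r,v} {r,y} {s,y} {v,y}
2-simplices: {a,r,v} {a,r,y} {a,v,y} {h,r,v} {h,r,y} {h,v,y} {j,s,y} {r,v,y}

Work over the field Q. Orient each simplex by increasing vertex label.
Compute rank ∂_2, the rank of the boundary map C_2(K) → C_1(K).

rank∂_2=6

n_0=7 n_1=17 n_2=8  [Q]
∂1: piv[ah,aj,ar,as,av,ay] rk=6  ker:hj,hr,hv,hy,js,jy,rs,rv,ry,sy,vy
∂2: piv[arv,ary,avy,hrv,hry,jsy] rk=6  ker:hvy,rvy
rk∂_2=6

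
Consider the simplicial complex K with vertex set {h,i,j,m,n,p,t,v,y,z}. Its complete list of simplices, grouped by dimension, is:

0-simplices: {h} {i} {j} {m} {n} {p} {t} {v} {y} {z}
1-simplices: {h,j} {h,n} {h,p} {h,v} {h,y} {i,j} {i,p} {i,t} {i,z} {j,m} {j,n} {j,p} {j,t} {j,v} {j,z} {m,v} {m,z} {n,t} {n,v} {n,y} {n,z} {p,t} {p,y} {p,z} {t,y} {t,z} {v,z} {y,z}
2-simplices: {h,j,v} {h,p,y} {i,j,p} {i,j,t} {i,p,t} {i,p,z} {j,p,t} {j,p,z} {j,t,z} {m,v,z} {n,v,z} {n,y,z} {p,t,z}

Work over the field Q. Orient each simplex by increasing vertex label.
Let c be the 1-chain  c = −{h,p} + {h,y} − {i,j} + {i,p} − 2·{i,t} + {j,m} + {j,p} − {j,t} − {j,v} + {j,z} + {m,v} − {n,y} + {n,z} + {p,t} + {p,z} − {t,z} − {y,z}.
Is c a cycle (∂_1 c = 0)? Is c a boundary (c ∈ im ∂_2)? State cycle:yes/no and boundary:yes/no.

cycle:no boundary:no

n_0=10 n_1=28 n_2=13  [Q]
∂1: piv[hj,hn,hp,hv,hy,ij,it,iz,jm] rk=9  ker:ip,jn,jp,jt,jv,jz,mv,mz,nt,nv,ny,nz,pt,py,pz,ty,tz,vz,yz
∂2: piv[hjv,hpy,ijp,ijt,ipt,ipz,jpz,jtz,mvz,nvz,nyz] rk=11  ker:jpt,ptz
∂1c = 2·{i} − 2·{j} − {p} − {t} + {y} + {z}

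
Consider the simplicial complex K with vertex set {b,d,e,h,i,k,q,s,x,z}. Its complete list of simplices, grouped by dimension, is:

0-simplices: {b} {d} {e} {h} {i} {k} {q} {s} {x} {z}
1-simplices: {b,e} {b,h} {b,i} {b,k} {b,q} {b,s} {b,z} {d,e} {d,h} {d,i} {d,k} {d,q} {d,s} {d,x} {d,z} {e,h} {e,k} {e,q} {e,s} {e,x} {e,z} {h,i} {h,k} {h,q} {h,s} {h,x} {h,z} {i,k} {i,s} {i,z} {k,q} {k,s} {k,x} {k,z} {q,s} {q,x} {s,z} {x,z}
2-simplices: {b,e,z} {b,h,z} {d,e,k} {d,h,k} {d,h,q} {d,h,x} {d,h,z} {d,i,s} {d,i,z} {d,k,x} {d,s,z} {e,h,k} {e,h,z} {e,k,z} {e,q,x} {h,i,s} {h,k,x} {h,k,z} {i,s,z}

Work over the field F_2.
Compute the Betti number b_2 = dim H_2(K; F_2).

n_0=10 n_1=38 n_2=19  [Z2]
∂1: piv[be,bh,bi,bk,bq,bs,bz,de,dx] rk=9  ker:dh,di,dk,dq,ds,dz,eh,ek,eq,es,ex,ez,hi,hk,hq,hs,hx,hz,ik,is,iz,kq,ks,kx,kz,qs,qx,sz,xz
∂2: piv[bez,bhz,dek,dhk,dhq,dhx,dhz,dis,diz,dkx,dsz,ehk,ehz,ekz,eqx,his] rk=16  ker:hkx,hkz,isz
b_2=(19−16)−0=3

b_2=3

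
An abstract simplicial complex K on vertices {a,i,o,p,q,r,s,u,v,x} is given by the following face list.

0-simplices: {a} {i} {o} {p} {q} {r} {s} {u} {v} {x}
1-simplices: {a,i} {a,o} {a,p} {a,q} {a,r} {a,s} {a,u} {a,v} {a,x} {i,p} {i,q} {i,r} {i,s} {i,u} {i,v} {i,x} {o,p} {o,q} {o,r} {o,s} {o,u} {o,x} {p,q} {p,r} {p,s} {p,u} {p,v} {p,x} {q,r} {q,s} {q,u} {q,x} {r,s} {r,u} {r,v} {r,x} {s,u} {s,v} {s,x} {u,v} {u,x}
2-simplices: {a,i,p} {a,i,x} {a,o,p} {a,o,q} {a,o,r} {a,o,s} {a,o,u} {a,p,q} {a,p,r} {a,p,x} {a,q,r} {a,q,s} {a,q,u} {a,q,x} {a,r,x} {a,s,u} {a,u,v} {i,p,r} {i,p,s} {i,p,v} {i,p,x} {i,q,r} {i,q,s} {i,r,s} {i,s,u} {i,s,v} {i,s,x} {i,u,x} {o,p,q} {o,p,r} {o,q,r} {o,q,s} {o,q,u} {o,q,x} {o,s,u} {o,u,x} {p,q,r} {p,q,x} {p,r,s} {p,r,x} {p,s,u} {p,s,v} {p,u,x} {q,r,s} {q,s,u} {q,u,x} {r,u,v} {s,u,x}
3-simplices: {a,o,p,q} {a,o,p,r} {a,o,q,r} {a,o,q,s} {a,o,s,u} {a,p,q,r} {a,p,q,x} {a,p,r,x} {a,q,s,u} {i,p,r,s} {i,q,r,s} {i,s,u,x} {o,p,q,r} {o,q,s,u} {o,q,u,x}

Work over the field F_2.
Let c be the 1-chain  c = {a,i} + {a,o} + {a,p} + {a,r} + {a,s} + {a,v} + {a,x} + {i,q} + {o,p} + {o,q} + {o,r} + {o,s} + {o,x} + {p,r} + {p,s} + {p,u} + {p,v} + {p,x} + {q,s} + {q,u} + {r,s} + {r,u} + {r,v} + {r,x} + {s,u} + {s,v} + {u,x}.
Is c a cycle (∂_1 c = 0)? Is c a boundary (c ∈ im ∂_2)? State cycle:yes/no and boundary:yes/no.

n_0=10 n_1=41 n_2=48 n_3=15  [Z2]
∂1: piv[ai,ao,ap,aq,ar,as,au,av,ax] rk=9  ker:ip,iq,ir,is,iu,iv,ix,op,oq,or,os,ou,ox,pq,pr,ps,pu,pv,px,qr,qs,qu,qx,rs,ru,rv,rx,su,sv,sx,uv,ux
∂2: piv[aip,aix,aop,aoq,aor,aos,aou,apq,apr,apx,aqr,aqs,aqu,aqx,arx,asu,auv,ipr,ips,ipv,iqr,iqs,irs,isu,isv,isx,iux,oqx,psu,ruv] rk=30  ker:ipx,opq,opr,oqr,oqs,oqu,osu,oux,pqr,pqx,prs,prx,psv,pux,qrs,qsu,qux,sux
∂3: piv[aopq,aopr,aoqr,aoqs,aosu,apqr,apqx,aprx,aqsu,iprs,iqrs,isux,oqsu,oqux] rk=14  ker:opqr
∂1c = {a} + {p} + {r} + {s} + {u} + {x}

cycle:no boundary:no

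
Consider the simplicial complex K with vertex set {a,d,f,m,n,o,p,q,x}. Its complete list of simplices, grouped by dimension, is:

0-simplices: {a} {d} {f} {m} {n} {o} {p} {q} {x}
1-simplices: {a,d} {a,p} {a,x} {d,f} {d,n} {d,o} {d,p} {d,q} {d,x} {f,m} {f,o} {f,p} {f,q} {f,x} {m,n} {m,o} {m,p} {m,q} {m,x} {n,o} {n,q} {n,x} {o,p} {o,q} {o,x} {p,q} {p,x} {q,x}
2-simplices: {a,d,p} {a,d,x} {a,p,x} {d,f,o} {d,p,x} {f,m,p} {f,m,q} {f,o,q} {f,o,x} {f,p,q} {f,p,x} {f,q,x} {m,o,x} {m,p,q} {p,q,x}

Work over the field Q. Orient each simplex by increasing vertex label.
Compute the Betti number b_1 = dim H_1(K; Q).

b_1=8

n_0=9 n_1=28 n_2=15  [Q]
∂1: piv[ad,ap,ax,df,dn,do,dq,fm] rk=8  ker:dp,dx,fo,fp,fq,fx,mn,mo,mp,mq,mx,no,nq,nx,op,oq,ox,pq,px,qx
∂2: piv[adp,adx,apx,dfo,fmp,fmq,foq,fox,fpq,fpx,fqx,mox] rk=12  ker:dpx,mpq,pqx
b_1=(28−8)−12=8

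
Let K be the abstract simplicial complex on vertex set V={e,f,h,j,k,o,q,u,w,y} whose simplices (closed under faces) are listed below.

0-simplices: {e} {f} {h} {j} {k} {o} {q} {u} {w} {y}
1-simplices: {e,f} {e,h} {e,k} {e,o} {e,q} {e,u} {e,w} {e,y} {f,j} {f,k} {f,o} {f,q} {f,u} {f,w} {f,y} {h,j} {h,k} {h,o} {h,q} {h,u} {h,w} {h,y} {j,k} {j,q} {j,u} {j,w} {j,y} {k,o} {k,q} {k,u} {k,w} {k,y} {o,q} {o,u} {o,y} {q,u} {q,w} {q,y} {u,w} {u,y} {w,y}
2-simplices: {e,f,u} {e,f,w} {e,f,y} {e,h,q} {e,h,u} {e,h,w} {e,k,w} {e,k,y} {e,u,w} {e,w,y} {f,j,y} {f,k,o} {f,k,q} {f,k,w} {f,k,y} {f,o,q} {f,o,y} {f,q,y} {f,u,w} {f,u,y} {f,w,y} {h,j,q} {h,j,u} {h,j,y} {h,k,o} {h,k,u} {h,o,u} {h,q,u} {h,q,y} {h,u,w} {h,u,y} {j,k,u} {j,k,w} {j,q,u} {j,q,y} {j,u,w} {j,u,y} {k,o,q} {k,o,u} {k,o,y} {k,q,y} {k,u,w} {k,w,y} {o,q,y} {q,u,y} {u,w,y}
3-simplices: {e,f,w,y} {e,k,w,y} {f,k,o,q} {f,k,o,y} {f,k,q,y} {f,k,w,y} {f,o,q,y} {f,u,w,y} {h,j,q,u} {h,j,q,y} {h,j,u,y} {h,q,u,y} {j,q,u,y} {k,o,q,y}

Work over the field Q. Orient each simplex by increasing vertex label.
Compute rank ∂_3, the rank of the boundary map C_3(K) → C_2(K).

rank∂_3=12

n_0=10 n_1=41 n_2=46 n_3=14  [Q]
∂1: piv[ef,eh,ek,eo,eq,eu,ew,ey,fj] rk=9  ker:fk,fo,fq,fu,fw,fy,hj,hk,ho,hq,hu,hw,hy,jk,jq,ju,jw,jy,ko,kq,ku,kw,ky,oq,ou,oy,qu,qw,qy,uw,uy,wy
∂2: piv[efu,efw,efy,ehq,ehu,ehw,ekw,eky,euw,ewy,fjy,fko,fkq,fkw,foq,foy,fqy,fuy,hjq,hju,hjy,hko,hku,hou,hqu,hqy,huy,jku,jkw,juw] rk=30  ker:fky,fuw,fwy,huw,jqu,jqy,juy,koq,kou,koy,kqy,kuw,kwy,oqy,quy,uwy
∂3: piv[efwy,ekwy,fkoq,fkoy,fkqy,fkwy,foqy,fuwy,hjqu,hjqy,hjuy,hquy] rk=12  ker:jquy,koqy
rk∂_3=12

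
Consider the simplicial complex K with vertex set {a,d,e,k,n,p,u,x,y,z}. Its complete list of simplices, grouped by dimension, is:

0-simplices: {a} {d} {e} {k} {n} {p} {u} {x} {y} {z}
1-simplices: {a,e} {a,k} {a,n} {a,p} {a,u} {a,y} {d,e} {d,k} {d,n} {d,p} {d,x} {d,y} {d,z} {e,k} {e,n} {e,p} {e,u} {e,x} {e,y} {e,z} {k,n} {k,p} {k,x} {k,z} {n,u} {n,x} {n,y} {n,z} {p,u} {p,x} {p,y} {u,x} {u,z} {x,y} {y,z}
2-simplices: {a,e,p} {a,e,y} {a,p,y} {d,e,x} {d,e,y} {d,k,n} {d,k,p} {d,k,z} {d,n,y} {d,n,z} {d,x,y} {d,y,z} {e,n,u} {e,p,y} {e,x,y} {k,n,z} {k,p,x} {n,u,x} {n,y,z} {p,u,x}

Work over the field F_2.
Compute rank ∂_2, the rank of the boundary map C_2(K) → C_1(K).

n_0=10 n_1=35 n_2=20  [Z2]
∂1: piv[ae,ak,an,ap,au,ay,de,dx,dz] rk=9  ker:dk,dn,dp,dy,ek,en,ep,eu,ex,ey,ez,kn,kp,kx,kz,nu,nx,ny,nz,pu,px,py,ux,uz,xy,yz
∂2: piv[aep,aey,apy,dex,dey,dkn,dkp,dkz,dny,dnz,dxy,dyz,enu,kpx,nux,pux] rk=16  ker:epy,exy,knz,nyz
rk∂_2=16

rank∂_2=16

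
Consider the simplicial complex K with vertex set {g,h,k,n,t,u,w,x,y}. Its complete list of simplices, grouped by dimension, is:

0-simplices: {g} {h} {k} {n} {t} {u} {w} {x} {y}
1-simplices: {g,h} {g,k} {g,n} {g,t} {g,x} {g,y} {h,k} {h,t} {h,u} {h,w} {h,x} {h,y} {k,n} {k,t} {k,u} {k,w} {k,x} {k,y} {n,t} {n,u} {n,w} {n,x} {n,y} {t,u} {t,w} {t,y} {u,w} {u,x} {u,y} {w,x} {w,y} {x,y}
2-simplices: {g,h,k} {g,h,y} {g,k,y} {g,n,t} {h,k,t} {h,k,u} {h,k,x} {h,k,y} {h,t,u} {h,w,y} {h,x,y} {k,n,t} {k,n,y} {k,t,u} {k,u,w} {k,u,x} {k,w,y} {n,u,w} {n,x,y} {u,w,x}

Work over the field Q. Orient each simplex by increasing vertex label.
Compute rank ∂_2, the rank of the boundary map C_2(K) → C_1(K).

rank∂_2=18

n_0=9 n_1=32 n_2=20  [Q]
∂1: piv[gh,gk,gn,gt,gx,gy,hu,hw] rk=8  ker:hk,ht,hx,hy,kn,kt,ku,kw,kx,ky,nt,nu,nw,nx,ny,tu,tw,ty,uw,ux,uy,wx,wy,xy
∂2: piv[ghk,ghy,gky,gnt,hkt,hku,hkx,htu,hwy,hxy,knt,kny,kuw,kux,kwy,nuw,nxy,uwx] rk=18  ker:hky,ktu
rk∂_2=18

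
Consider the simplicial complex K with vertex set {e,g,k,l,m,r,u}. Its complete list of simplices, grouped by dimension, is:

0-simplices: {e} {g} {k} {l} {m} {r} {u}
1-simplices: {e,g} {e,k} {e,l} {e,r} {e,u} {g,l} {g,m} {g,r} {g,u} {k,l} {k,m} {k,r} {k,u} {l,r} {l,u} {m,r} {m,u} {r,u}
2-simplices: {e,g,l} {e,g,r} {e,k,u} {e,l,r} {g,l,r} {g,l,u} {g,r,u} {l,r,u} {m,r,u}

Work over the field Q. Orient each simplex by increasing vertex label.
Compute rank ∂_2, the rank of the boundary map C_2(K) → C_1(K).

n_0=7 n_1=18 n_2=9  [Q]
∂1: piv[eg,ek,el,er,eu,gm] rk=6  ker:gl,gr,gu,kl,km,kr,ku,lr,lu,mr,mu,ru
∂2: piv[egl,egr,eku,elr,glu,gru,mru] rk=7  ker:glr,lru
rk∂_2=7

rank∂_2=7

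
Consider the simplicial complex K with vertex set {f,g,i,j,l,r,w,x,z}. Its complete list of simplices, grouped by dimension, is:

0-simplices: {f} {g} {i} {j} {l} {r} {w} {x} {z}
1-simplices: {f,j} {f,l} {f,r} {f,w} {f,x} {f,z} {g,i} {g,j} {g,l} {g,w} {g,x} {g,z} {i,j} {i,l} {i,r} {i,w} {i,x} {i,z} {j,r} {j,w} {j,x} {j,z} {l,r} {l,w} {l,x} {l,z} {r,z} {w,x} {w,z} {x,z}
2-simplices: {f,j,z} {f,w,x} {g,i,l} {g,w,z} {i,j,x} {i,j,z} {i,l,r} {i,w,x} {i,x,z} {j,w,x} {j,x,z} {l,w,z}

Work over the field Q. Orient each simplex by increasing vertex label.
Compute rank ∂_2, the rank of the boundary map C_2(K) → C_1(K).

rank∂_2=11

n_0=9 n_1=30 n_2=12  [Q]
∂1: piv[fj,fl,fr,fw,fx,fz,gi,gj] rk=8  ker:gl,gw,gx,gz,ij,il,ir,iw,ix,iz,jr,jw,jx,jz,lr,lw,lx,lz,rz,wx,wz,xz
∂2: piv[fjz,fwx,gil,gwz,ijx,ijz,ilr,iwx,ixz,jwx,lwz] rk=11  ker:jxz
rk∂_2=11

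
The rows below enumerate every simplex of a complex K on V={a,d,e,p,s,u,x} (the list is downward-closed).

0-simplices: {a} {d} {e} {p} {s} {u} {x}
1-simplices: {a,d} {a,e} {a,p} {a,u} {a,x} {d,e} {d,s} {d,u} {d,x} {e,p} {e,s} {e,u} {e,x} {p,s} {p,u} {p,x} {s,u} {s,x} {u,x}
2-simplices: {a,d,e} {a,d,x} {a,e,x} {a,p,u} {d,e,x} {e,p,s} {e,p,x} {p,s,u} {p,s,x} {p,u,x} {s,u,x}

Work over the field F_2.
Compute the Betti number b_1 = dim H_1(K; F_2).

b_1=4

n_0=7 n_1=19 n_2=11  [Z2]
∂1: piv[ad,ae,ap,au,ax,ds] rk=6  ker:de,du,dx,ep,es,eu,ex,ps,pu,px,su,sx,ux
∂2: piv[ade,adx,aex,apu,eps,epx,psu,psx,pux] rk=9  ker:dex,sux
b_1=(19−6)−9=4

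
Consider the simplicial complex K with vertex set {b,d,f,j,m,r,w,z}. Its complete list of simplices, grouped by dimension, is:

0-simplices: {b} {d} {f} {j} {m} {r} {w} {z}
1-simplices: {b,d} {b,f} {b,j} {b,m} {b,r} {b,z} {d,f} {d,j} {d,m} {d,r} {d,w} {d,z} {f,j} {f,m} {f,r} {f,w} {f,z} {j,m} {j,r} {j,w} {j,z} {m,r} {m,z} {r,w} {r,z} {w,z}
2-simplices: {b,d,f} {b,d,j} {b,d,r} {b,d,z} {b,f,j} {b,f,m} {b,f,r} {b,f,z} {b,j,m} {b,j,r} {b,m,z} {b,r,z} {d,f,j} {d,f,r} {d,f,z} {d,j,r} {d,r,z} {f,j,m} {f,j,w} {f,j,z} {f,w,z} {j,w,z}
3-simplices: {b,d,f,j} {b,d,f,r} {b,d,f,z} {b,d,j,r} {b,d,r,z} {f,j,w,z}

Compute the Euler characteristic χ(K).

n_0=8 n_1=26 n_2=22 n_3=6
χ=+8−26+22−6=-2

χ(K)=-2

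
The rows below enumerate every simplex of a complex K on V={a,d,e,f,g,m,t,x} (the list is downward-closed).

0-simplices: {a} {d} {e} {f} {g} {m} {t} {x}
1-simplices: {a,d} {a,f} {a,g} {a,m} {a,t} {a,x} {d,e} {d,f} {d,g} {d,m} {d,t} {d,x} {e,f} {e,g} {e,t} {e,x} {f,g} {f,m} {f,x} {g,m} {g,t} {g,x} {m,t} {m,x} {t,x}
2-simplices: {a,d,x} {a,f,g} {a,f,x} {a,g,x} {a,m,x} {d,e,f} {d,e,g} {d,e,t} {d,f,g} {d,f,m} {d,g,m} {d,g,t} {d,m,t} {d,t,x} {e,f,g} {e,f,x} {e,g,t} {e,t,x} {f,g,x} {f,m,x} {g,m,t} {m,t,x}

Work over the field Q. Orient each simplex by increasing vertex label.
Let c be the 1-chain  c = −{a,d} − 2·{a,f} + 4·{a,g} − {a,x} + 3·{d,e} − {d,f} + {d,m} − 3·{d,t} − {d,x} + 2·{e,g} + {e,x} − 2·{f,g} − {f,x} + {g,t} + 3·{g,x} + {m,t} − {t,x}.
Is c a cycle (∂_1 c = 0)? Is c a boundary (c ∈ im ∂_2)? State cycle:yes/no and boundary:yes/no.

n_0=8 n_1=25 n_2=22  [Q]
∂1: piv[ad,af,ag,am,at,ax,de] rk=7  ker:df,dg,dm,dt,dx,ef,eg,et,ex,fg,fm,fx,gm,gt,gx,mt,mx,tx
∂2: piv[adx,afg,afx,agx,amx,def,deg,det,dfg,dfm,dgm,dgt,dmt,dtx,efx,etx,fmx] rk=17  ker:efg,egt,fgx,gmt,mtx
∂1c = 0
c vs im∂2: reduces to 0 ⇒ boundary

cycle:yes boundary:yes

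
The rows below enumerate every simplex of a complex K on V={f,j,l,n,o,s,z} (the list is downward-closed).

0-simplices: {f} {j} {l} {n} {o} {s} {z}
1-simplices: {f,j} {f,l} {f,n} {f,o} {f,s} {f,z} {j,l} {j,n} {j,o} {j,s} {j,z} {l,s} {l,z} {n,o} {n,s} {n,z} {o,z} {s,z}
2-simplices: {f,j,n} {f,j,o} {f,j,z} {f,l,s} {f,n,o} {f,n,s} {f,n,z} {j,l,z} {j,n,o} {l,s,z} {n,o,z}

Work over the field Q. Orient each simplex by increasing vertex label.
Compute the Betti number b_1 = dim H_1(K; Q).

b_1=2

n_0=7 n_1=18 n_2=11  [Q]
∂1: piv[fj,fl,fn,fo,fs,fz] rk=6  ker:jl,jn,jo,js,jz,ls,lz,no,ns,nz,oz,sz
∂2: piv[fjn,fjo,fjz,fls,fno,fns,fnz,jlz,lsz,noz] rk=10  ker:jno
b_1=(18−6)−10=2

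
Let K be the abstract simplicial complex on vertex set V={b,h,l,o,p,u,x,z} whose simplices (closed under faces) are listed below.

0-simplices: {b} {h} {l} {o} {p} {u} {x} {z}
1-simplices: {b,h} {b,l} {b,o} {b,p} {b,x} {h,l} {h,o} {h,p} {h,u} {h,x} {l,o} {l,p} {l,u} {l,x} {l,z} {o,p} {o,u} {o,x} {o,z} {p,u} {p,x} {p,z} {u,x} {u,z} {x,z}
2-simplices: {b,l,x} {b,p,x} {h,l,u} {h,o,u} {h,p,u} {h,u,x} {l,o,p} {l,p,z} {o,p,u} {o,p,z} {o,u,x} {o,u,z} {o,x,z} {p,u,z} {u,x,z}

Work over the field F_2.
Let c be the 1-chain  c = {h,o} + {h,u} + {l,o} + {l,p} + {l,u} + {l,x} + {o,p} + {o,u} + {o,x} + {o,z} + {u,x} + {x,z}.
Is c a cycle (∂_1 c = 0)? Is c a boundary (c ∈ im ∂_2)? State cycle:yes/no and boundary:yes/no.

cycle:yes boundary:no

n_0=8 n_1=25 n_2=15  [Z2]
∂1: piv[bh,bl,bo,bp,bx,hu,lz] rk=7  ker:hl,ho,hp,hx,lo,lp,lu,lx,op,ou,ox,oz,pu,px,pz,ux,uz,xz
∂2: piv[blx,bpx,hlu,hou,hpu,hux,lop,lpz,opu,opz,oux,ouz,oxz] rk=13  ker:puz,uxz
∂1c = 0
c vs im∂2: residual ≠ 0 ⇒ not boundary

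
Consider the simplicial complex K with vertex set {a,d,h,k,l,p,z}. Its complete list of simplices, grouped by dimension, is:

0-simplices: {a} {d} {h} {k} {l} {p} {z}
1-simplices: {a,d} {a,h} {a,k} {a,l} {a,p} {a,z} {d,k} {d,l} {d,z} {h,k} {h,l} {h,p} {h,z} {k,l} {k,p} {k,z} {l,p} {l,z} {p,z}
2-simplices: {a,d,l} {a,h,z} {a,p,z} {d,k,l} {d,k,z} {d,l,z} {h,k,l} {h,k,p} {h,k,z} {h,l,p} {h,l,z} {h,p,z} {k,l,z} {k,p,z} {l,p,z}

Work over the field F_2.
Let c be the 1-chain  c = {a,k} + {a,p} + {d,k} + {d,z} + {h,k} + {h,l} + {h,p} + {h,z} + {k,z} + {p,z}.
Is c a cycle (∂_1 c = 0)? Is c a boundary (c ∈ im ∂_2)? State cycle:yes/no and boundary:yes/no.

n_0=7 n_1=19 n_2=15  [Z2]
∂1: piv[ad,ah,ak,al,ap,az] rk=6  ker:dk,dl,dz,hk,hl,hp,hz,kl,kp,kz,lp,lz,pz
∂2: piv[adl,ahz,apz,dkl,dkz,dlz,hkl,hkp,hkz,hlp,hpz] rk=11  ker:hlz,klz,kpz,lpz
∂1c = {l} + {p}

cycle:no boundary:no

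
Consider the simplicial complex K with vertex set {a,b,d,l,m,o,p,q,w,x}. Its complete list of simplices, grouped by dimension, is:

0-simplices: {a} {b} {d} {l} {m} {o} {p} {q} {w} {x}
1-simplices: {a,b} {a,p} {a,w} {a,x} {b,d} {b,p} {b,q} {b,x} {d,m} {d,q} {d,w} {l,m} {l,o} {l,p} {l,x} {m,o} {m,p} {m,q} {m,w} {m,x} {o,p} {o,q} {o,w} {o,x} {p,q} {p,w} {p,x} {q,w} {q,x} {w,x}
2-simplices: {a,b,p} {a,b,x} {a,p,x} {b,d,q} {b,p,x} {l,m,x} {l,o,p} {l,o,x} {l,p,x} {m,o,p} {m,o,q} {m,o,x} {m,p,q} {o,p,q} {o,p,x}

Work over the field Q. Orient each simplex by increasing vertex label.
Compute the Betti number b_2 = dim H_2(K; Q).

b_2=3

n_0=10 n_1=30 n_2=15  [Q]
∂1: piv[ab,ap,aw,ax,bd,bq,dm,lm,lo] rk=9  ker:bp,bx,dq,dw,lp,lx,mo,mp,mq,mw,mx,op,oq,ow,ox,pq,pw,px,qw,qx,wx
∂2: piv[abp,abx,apx,bdq,lmx,lop,lox,lpx,mop,moq,mox,mpq] rk=12  ker:bpx,opq,opx
b_2=(15−12)−0=3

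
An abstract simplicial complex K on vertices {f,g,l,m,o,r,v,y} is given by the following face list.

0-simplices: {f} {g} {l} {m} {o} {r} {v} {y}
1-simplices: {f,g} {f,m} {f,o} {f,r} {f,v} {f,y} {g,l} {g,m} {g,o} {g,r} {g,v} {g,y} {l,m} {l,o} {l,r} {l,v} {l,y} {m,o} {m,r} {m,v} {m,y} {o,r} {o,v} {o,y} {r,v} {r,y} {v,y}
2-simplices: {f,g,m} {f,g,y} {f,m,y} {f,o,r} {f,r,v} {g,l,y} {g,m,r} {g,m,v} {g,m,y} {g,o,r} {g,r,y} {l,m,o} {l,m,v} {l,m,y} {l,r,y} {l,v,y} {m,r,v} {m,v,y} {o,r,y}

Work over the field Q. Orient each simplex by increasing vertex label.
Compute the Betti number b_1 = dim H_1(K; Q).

b_1=3

n_0=8 n_1=27 n_2=19  [Q]
∂1: piv[fg,fm,fo,fr,fv,fy,gl] rk=7  ker:gm,go,gr,gv,gy,lm,lo,lr,lv,ly,mo,mr,mv,my,or,ov,oy,rv,ry,vy
∂2: piv[fgm,fgy,fmy,for,frv,gly,gmr,gmv,gor,gry,lmo,lmv,lmy,lry,lvy,mrv,ory] rk=17  ker:gmy,mvy
b_1=(27−7)−17=3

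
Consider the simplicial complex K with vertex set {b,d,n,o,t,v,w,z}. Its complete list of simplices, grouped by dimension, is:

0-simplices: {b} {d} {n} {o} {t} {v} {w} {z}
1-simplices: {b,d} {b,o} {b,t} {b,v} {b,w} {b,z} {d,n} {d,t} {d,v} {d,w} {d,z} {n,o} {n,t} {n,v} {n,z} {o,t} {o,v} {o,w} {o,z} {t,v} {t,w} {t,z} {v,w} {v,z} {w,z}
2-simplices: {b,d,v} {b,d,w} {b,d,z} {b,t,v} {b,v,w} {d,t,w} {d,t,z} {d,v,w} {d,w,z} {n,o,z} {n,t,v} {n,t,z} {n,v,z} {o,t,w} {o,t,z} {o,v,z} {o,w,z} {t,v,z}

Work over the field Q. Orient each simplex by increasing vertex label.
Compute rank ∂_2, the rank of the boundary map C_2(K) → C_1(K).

rank∂_2=15

n_0=8 n_1=25 n_2=18  [Q]
∂1: piv[bd,bo,bt,bv,bw,bz,dn] rk=7  ker:dt,dv,dw,dz,no,nt,nv,nz,ot,ov,ow,oz,tv,tw,tz,vw,vz,wz
∂2: piv[bdv,bdw,bdz,btv,bvw,dtw,dtz,dwz,noz,ntv,ntz,nvz,otw,otz,ovz] rk=15  ker:dvw,owz,tvz
rk∂_2=15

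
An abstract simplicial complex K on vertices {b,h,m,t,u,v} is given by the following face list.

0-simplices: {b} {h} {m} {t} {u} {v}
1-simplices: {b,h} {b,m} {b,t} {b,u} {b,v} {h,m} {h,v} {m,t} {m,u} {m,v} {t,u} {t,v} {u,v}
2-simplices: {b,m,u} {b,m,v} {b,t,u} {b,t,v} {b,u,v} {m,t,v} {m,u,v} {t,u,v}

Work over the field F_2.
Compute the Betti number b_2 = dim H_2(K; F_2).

n_0=6 n_1=13 n_2=8  [Z2]
∂1: piv[bh,bm,bt,bu,bv] rk=5  ker:hm,hv,mt,mu,mv,tu,tv,uv
∂2: piv[bmu,bmv,btu,btv,buv,mtv] rk=6  ker:muv,tuv
b_2=(8−6)−0=2

b_2=2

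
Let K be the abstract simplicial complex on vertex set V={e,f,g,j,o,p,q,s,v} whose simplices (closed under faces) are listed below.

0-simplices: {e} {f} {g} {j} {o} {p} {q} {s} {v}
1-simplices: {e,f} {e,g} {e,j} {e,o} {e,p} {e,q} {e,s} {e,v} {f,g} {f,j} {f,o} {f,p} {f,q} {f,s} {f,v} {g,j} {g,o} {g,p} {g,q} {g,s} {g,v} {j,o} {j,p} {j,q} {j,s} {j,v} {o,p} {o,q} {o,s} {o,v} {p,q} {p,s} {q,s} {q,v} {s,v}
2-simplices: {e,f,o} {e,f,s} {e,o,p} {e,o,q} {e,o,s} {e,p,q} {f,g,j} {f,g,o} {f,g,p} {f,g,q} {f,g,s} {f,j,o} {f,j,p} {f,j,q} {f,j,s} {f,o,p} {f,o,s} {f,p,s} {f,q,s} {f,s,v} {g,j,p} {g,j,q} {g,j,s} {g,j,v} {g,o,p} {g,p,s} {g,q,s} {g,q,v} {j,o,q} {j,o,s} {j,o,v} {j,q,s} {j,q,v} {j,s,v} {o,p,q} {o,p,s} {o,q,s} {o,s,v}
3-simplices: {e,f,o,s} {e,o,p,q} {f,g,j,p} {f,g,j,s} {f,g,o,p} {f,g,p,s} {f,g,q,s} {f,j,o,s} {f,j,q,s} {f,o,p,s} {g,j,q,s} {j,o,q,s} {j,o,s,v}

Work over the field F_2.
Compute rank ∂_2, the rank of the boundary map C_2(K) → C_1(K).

rank∂_2=24

n_0=9 n_1=35 n_2=38 n_3=13  [Z2]
∂1: piv[ef,eg,ej,eo,ep,eq,es,ev] rk=8  ker:fg,fj,fo,fp,fq,fs,fv,gj,go,gp,gq,gs,gv,jo,jp,jq,js,jv,op,oq,os,ov,pq,ps,qs,qv,sv
∂2: piv[efo,efs,eop,eoq,eos,epq,fgj,fgo,fgp,fgq,fgs,fjo,fjp,fjq,fjs,fop,fps,fqs,fsv,gjv,gqv,joq,jov,jsv] rk=24  ker:fos,gjp,gjq,gjs,gop,gps,gqs,jos,jqs,jqv,opq,ops,oqs,osv
∂3: piv[efos,eopq,fgjp,fgjs,fgop,fgps,fgqs,fjos,fjqs,fops,gjqs,joqs,josv] rk=13
rk∂_2=24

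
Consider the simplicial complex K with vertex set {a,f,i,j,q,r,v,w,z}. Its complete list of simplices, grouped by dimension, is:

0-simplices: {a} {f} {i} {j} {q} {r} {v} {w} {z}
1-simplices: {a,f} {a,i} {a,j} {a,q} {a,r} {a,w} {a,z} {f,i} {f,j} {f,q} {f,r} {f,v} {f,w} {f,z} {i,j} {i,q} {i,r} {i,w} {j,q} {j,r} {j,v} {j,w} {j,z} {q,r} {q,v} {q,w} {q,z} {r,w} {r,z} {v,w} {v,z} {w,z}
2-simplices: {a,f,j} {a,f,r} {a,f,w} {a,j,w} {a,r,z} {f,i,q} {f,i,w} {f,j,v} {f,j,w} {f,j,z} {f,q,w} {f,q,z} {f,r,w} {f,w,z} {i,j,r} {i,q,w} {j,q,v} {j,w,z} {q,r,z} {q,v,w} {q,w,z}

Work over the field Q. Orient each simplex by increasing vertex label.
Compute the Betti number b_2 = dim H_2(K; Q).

b_2=4

n_0=9 n_1=32 n_2=21  [Q]
∂1: piv[af,ai,aj,aq,ar,aw,az,fv] rk=8  ker:fi,fj,fq,fr,fw,fz,ij,iq,ir,iw,jq,jr,jv,jw,jz,qr,qv,qw,qz,rw,rz,vw,vz,wz
∂2: piv[afj,afr,afw,ajw,arz,fiq,fiw,fjv,fjz,fqw,fqz,frw,fwz,ijr,jqv,qrz,qvw] rk=17  ker:fjw,iqw,jwz,qwz
b_2=(21−17)−0=4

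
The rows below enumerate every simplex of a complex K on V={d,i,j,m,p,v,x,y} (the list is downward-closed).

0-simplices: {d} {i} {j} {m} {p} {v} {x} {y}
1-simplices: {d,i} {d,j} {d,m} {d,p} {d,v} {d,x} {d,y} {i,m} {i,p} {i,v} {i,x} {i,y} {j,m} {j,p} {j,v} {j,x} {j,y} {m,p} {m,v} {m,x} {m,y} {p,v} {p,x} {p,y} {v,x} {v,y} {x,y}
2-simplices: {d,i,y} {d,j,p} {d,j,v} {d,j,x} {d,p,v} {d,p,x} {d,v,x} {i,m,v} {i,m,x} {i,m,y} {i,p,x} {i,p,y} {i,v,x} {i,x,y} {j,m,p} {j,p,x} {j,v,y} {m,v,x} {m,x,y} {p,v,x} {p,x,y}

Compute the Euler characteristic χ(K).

n_0=8 n_1=27 n_2=21
χ=+8−27+21=2

χ(K)=2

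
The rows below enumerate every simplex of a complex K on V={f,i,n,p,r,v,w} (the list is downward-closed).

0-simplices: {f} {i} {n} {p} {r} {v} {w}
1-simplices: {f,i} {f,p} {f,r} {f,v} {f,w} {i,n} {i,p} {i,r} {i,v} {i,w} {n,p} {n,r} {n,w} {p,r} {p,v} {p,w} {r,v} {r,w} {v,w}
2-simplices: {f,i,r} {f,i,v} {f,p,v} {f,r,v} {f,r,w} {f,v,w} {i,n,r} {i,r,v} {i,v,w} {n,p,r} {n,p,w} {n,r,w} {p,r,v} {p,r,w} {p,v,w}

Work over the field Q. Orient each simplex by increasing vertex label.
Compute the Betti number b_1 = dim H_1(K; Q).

n_0=7 n_1=19 n_2=15  [Q]
∂1: piv[fi,fp,fr,fv,fw,in] rk=6  ker:ip,ir,iv,iw,np,nr,nw,pr,pv,pw,rv,rw,vw
∂2: piv[fir,fiv,fpv,frv,frw,fvw,inr,ivw,npr,npw,nrw,prv] rk=12  ker:irv,prw,pvw
b_1=(19−6)−12=1

b_1=1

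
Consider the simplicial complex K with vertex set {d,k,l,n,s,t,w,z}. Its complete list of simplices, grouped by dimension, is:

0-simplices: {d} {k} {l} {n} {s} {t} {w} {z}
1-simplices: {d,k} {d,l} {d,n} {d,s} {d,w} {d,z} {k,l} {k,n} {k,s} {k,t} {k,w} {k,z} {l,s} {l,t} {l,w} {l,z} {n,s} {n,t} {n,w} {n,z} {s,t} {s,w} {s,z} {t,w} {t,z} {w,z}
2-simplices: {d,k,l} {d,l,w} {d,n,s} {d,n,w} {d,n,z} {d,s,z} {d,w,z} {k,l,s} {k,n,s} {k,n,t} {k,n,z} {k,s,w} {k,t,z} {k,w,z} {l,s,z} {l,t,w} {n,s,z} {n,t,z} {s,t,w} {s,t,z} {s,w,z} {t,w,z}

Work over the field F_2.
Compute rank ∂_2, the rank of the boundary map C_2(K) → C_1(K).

rank∂_2=18

n_0=8 n_1=26 n_2=22  [Z2]
∂1: piv[dk,dl,dn,ds,dw,dz,kt] rk=7  ker:kl,kn,ks,kw,kz,ls,lt,lw,lz,ns,nt,nw,nz,st,sw,sz,tw,tz,wz
∂2: piv[dkl,dlw,dns,dnw,dnz,dsz,dwz,kls,kns,knt,knz,ksw,ktz,kwz,lsz,ltw,stw,stz] rk=18  ker:nsz,ntz,swz,twz
rk∂_2=18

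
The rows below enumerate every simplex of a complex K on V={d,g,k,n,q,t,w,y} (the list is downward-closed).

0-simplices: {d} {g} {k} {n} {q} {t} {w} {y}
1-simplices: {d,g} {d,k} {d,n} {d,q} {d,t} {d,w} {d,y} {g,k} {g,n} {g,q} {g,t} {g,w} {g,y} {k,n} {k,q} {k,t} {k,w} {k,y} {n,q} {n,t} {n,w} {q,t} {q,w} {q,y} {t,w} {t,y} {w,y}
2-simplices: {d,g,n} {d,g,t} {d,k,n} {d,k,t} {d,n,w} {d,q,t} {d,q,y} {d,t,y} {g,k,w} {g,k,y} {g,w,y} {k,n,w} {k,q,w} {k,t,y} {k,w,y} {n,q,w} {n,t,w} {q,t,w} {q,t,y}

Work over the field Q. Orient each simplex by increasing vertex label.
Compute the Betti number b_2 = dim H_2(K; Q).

b_2=2

n_0=8 n_1=27 n_2=19  [Q]
∂1: piv[dg,dk,dn,dq,dt,dw,dy] rk=7  ker:gk,gn,gq,gt,gw,gy,kn,kq,kt,kw,ky,nq,nt,nw,qt,qw,qy,tw,ty,wy
∂2: piv[dgn,dgt,dkn,dkt,dnw,dqt,dqy,dty,gkw,gky,gwy,knw,kqw,kty,nqw,ntw,qtw] rk=17  ker:kwy,qty
b_2=(19−17)−0=2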